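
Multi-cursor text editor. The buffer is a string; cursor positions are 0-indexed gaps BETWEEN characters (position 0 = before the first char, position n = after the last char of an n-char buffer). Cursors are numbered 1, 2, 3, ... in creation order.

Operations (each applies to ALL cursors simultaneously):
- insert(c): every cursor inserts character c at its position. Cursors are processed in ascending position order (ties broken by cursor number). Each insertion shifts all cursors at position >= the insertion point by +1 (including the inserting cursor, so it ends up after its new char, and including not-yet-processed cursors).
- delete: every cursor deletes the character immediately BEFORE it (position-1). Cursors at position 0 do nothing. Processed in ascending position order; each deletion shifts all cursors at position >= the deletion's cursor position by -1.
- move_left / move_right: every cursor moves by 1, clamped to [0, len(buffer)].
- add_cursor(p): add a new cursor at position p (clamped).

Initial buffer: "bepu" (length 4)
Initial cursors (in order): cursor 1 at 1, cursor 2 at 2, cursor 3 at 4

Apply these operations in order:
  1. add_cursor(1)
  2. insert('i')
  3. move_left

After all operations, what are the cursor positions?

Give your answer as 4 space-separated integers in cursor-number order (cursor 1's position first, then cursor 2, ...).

After op 1 (add_cursor(1)): buffer="bepu" (len 4), cursors c1@1 c4@1 c2@2 c3@4, authorship ....
After op 2 (insert('i')): buffer="biieipui" (len 8), cursors c1@3 c4@3 c2@5 c3@8, authorship .14.2..3
After op 3 (move_left): buffer="biieipui" (len 8), cursors c1@2 c4@2 c2@4 c3@7, authorship .14.2..3

Answer: 2 4 7 2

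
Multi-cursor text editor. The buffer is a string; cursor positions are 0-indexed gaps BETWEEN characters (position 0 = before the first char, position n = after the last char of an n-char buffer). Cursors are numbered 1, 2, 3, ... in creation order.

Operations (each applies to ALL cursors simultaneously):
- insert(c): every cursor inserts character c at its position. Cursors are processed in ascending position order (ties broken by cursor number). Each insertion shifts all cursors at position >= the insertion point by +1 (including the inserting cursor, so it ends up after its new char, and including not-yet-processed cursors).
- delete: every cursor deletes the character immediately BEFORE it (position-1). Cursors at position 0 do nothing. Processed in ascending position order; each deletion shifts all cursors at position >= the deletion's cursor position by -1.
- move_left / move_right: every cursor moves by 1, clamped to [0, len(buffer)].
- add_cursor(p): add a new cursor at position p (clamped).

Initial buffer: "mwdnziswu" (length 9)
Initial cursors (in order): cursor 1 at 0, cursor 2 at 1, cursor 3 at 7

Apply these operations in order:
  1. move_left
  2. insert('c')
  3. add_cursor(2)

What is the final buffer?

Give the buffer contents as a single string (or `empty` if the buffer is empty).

Answer: ccmwdnzicswu

Derivation:
After op 1 (move_left): buffer="mwdnziswu" (len 9), cursors c1@0 c2@0 c3@6, authorship .........
After op 2 (insert('c')): buffer="ccmwdnzicswu" (len 12), cursors c1@2 c2@2 c3@9, authorship 12......3...
After op 3 (add_cursor(2)): buffer="ccmwdnzicswu" (len 12), cursors c1@2 c2@2 c4@2 c3@9, authorship 12......3...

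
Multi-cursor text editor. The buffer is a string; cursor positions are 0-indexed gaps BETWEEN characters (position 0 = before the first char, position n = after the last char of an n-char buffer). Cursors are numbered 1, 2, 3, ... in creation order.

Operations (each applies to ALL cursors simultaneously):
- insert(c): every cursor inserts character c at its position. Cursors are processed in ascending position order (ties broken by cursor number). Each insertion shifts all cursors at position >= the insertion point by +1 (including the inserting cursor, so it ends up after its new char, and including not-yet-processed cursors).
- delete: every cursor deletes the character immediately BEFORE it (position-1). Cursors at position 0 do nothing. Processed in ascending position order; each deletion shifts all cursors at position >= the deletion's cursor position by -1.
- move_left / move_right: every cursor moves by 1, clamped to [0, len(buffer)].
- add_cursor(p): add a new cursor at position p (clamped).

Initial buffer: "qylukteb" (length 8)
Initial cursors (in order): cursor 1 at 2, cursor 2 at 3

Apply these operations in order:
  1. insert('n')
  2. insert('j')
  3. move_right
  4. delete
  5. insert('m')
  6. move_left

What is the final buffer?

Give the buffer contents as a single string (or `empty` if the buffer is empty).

After op 1 (insert('n')): buffer="qynlnukteb" (len 10), cursors c1@3 c2@5, authorship ..1.2.....
After op 2 (insert('j')): buffer="qynjlnjukteb" (len 12), cursors c1@4 c2@7, authorship ..11.22.....
After op 3 (move_right): buffer="qynjlnjukteb" (len 12), cursors c1@5 c2@8, authorship ..11.22.....
After op 4 (delete): buffer="qynjnjkteb" (len 10), cursors c1@4 c2@6, authorship ..1122....
After op 5 (insert('m')): buffer="qynjmnjmkteb" (len 12), cursors c1@5 c2@8, authorship ..111222....
After op 6 (move_left): buffer="qynjmnjmkteb" (len 12), cursors c1@4 c2@7, authorship ..111222....

Answer: qynjmnjmkteb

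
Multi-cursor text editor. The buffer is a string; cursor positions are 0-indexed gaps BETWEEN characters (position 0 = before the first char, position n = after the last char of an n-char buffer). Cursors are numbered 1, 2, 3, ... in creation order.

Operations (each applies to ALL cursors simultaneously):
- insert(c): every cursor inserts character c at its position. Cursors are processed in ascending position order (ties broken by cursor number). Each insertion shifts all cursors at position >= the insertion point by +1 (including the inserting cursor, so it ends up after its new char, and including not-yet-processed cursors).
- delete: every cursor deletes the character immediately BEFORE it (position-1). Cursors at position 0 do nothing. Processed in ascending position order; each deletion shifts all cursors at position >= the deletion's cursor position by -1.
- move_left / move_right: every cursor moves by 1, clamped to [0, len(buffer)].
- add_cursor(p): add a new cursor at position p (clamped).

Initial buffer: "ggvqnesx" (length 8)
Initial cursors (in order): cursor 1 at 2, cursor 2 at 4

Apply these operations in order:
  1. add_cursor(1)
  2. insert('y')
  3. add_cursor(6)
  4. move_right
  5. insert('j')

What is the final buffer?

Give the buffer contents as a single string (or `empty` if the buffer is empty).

Answer: gygjyvjqyjnjesx

Derivation:
After op 1 (add_cursor(1)): buffer="ggvqnesx" (len 8), cursors c3@1 c1@2 c2@4, authorship ........
After op 2 (insert('y')): buffer="gygyvqynesx" (len 11), cursors c3@2 c1@4 c2@7, authorship .3.1..2....
After op 3 (add_cursor(6)): buffer="gygyvqynesx" (len 11), cursors c3@2 c1@4 c4@6 c2@7, authorship .3.1..2....
After op 4 (move_right): buffer="gygyvqynesx" (len 11), cursors c3@3 c1@5 c4@7 c2@8, authorship .3.1..2....
After op 5 (insert('j')): buffer="gygjyvjqyjnjesx" (len 15), cursors c3@4 c1@7 c4@10 c2@12, authorship .3.31.1.24.2...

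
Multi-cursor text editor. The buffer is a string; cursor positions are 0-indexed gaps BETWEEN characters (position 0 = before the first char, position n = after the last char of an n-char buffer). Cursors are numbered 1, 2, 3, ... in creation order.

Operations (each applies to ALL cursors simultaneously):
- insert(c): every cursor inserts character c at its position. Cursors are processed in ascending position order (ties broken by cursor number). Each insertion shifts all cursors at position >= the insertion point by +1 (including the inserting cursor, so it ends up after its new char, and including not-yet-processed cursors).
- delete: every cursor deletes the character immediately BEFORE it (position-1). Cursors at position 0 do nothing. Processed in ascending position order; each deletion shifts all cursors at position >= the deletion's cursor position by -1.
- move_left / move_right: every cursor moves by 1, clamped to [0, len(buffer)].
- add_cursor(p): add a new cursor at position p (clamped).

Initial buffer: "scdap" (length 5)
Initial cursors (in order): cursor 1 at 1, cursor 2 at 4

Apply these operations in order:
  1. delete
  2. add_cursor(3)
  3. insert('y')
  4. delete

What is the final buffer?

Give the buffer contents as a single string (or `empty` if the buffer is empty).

Answer: cdp

Derivation:
After op 1 (delete): buffer="cdp" (len 3), cursors c1@0 c2@2, authorship ...
After op 2 (add_cursor(3)): buffer="cdp" (len 3), cursors c1@0 c2@2 c3@3, authorship ...
After op 3 (insert('y')): buffer="ycdypy" (len 6), cursors c1@1 c2@4 c3@6, authorship 1..2.3
After op 4 (delete): buffer="cdp" (len 3), cursors c1@0 c2@2 c3@3, authorship ...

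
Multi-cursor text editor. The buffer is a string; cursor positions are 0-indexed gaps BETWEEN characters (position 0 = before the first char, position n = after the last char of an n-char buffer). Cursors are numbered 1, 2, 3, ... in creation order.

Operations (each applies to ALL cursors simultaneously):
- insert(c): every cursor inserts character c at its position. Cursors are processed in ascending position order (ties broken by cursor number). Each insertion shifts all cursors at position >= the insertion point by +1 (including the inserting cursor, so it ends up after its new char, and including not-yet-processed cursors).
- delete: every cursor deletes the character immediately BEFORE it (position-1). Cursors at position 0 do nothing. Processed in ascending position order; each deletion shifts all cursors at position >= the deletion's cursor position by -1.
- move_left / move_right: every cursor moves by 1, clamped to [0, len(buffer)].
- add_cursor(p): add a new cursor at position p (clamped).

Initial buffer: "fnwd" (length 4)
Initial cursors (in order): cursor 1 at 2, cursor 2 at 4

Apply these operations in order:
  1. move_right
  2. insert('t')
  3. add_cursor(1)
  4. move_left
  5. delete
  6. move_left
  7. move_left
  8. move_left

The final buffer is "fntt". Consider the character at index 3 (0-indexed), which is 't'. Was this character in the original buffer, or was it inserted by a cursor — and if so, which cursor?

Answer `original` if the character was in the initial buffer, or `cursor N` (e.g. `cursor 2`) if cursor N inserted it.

Answer: cursor 2

Derivation:
After op 1 (move_right): buffer="fnwd" (len 4), cursors c1@3 c2@4, authorship ....
After op 2 (insert('t')): buffer="fnwtdt" (len 6), cursors c1@4 c2@6, authorship ...1.2
After op 3 (add_cursor(1)): buffer="fnwtdt" (len 6), cursors c3@1 c1@4 c2@6, authorship ...1.2
After op 4 (move_left): buffer="fnwtdt" (len 6), cursors c3@0 c1@3 c2@5, authorship ...1.2
After op 5 (delete): buffer="fntt" (len 4), cursors c3@0 c1@2 c2@3, authorship ..12
After op 6 (move_left): buffer="fntt" (len 4), cursors c3@0 c1@1 c2@2, authorship ..12
After op 7 (move_left): buffer="fntt" (len 4), cursors c1@0 c3@0 c2@1, authorship ..12
After op 8 (move_left): buffer="fntt" (len 4), cursors c1@0 c2@0 c3@0, authorship ..12
Authorship (.=original, N=cursor N): . . 1 2
Index 3: author = 2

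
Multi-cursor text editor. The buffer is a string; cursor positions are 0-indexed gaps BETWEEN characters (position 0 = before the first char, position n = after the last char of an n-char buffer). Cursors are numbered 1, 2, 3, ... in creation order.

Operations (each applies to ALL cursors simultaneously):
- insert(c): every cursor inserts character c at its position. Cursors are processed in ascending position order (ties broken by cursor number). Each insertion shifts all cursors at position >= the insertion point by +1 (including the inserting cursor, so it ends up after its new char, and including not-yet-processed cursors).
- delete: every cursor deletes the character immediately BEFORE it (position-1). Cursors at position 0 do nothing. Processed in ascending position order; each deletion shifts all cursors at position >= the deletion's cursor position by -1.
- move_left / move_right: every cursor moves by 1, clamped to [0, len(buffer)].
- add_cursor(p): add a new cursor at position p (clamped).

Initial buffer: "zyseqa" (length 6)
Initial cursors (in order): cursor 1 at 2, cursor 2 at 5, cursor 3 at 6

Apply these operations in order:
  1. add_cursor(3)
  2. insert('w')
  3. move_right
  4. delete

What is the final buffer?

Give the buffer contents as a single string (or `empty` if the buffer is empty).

After op 1 (add_cursor(3)): buffer="zyseqa" (len 6), cursors c1@2 c4@3 c2@5 c3@6, authorship ......
After op 2 (insert('w')): buffer="zywsweqwaw" (len 10), cursors c1@3 c4@5 c2@8 c3@10, authorship ..1.4..2.3
After op 3 (move_right): buffer="zywsweqwaw" (len 10), cursors c1@4 c4@6 c2@9 c3@10, authorship ..1.4..2.3
After op 4 (delete): buffer="zywwqw" (len 6), cursors c1@3 c4@4 c2@6 c3@6, authorship ..14.2

Answer: zywwqw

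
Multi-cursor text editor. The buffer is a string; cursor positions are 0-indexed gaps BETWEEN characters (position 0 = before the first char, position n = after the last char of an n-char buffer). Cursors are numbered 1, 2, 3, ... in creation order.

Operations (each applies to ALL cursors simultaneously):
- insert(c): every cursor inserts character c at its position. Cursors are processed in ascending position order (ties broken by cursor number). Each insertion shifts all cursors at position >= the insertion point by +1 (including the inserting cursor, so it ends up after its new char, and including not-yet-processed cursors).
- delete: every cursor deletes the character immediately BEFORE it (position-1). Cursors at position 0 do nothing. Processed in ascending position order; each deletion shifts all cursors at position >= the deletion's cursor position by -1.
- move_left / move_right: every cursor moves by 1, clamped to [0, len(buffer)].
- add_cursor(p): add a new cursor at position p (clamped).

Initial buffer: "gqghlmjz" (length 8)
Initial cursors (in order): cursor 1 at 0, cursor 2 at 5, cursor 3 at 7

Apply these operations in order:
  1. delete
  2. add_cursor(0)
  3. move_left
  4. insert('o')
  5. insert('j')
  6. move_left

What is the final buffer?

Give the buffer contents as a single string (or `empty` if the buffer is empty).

After op 1 (delete): buffer="gqghmz" (len 6), cursors c1@0 c2@4 c3@5, authorship ......
After op 2 (add_cursor(0)): buffer="gqghmz" (len 6), cursors c1@0 c4@0 c2@4 c3@5, authorship ......
After op 3 (move_left): buffer="gqghmz" (len 6), cursors c1@0 c4@0 c2@3 c3@4, authorship ......
After op 4 (insert('o')): buffer="oogqgohomz" (len 10), cursors c1@2 c4@2 c2@6 c3@8, authorship 14...2.3..
After op 5 (insert('j')): buffer="oojjgqgojhojmz" (len 14), cursors c1@4 c4@4 c2@9 c3@12, authorship 1414...22.33..
After op 6 (move_left): buffer="oojjgqgojhojmz" (len 14), cursors c1@3 c4@3 c2@8 c3@11, authorship 1414...22.33..

Answer: oojjgqgojhojmz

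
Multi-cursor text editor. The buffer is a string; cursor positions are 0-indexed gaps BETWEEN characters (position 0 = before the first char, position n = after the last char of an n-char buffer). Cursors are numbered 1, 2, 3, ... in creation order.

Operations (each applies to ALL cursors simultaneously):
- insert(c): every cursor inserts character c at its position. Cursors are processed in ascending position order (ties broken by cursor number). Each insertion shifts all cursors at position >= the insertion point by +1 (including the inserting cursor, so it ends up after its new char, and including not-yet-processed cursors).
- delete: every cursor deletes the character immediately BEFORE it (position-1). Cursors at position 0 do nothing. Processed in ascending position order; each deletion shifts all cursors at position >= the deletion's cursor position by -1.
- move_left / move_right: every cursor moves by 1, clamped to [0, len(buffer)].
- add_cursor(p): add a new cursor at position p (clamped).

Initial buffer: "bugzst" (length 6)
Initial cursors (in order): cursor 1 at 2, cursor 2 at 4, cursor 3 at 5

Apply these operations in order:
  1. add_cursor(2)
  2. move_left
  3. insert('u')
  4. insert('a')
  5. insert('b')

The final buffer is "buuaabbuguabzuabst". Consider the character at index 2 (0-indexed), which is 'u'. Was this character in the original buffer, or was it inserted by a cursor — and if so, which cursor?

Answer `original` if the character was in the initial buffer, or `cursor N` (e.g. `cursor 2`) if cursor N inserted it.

After op 1 (add_cursor(2)): buffer="bugzst" (len 6), cursors c1@2 c4@2 c2@4 c3@5, authorship ......
After op 2 (move_left): buffer="bugzst" (len 6), cursors c1@1 c4@1 c2@3 c3@4, authorship ......
After op 3 (insert('u')): buffer="buuuguzust" (len 10), cursors c1@3 c4@3 c2@6 c3@8, authorship .14..2.3..
After op 4 (insert('a')): buffer="buuaauguazuast" (len 14), cursors c1@5 c4@5 c2@9 c3@12, authorship .1414..22.33..
After op 5 (insert('b')): buffer="buuaabbuguabzuabst" (len 18), cursors c1@7 c4@7 c2@12 c3@16, authorship .141414..222.333..
Authorship (.=original, N=cursor N): . 1 4 1 4 1 4 . . 2 2 2 . 3 3 3 . .
Index 2: author = 4

Answer: cursor 4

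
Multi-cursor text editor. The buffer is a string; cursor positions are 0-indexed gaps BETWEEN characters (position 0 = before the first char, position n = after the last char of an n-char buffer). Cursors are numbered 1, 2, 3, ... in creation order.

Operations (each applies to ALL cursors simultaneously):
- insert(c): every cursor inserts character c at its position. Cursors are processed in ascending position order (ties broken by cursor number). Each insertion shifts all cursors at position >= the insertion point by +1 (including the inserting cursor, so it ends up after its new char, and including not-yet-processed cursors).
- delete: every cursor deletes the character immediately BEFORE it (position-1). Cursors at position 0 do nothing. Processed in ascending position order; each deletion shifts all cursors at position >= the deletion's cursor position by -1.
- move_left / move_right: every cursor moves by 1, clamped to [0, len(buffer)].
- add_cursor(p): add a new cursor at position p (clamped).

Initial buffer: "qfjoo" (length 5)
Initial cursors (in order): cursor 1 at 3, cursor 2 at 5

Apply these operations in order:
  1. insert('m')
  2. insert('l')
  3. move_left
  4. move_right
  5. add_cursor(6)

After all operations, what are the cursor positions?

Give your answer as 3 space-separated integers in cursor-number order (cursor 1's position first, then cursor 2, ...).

After op 1 (insert('m')): buffer="qfjmoom" (len 7), cursors c1@4 c2@7, authorship ...1..2
After op 2 (insert('l')): buffer="qfjmlooml" (len 9), cursors c1@5 c2@9, authorship ...11..22
After op 3 (move_left): buffer="qfjmlooml" (len 9), cursors c1@4 c2@8, authorship ...11..22
After op 4 (move_right): buffer="qfjmlooml" (len 9), cursors c1@5 c2@9, authorship ...11..22
After op 5 (add_cursor(6)): buffer="qfjmlooml" (len 9), cursors c1@5 c3@6 c2@9, authorship ...11..22

Answer: 5 9 6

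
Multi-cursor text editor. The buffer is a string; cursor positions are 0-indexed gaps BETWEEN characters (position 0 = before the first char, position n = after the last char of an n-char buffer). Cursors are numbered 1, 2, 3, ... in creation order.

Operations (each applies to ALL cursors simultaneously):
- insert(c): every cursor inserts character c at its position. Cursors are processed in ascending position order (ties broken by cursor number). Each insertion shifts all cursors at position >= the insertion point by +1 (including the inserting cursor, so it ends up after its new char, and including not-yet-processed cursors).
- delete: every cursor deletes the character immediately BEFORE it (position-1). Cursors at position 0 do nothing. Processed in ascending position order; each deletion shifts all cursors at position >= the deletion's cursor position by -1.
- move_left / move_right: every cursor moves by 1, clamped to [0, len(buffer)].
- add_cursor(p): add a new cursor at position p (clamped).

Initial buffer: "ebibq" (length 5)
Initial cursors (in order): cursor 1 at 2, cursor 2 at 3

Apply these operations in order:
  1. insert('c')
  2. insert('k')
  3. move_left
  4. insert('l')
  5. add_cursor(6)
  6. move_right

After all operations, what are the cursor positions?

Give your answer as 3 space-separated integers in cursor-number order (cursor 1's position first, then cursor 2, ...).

After op 1 (insert('c')): buffer="ebcicbq" (len 7), cursors c1@3 c2@5, authorship ..1.2..
After op 2 (insert('k')): buffer="ebckickbq" (len 9), cursors c1@4 c2@7, authorship ..11.22..
After op 3 (move_left): buffer="ebckickbq" (len 9), cursors c1@3 c2@6, authorship ..11.22..
After op 4 (insert('l')): buffer="ebclkiclkbq" (len 11), cursors c1@4 c2@8, authorship ..111.222..
After op 5 (add_cursor(6)): buffer="ebclkiclkbq" (len 11), cursors c1@4 c3@6 c2@8, authorship ..111.222..
After op 6 (move_right): buffer="ebclkiclkbq" (len 11), cursors c1@5 c3@7 c2@9, authorship ..111.222..

Answer: 5 9 7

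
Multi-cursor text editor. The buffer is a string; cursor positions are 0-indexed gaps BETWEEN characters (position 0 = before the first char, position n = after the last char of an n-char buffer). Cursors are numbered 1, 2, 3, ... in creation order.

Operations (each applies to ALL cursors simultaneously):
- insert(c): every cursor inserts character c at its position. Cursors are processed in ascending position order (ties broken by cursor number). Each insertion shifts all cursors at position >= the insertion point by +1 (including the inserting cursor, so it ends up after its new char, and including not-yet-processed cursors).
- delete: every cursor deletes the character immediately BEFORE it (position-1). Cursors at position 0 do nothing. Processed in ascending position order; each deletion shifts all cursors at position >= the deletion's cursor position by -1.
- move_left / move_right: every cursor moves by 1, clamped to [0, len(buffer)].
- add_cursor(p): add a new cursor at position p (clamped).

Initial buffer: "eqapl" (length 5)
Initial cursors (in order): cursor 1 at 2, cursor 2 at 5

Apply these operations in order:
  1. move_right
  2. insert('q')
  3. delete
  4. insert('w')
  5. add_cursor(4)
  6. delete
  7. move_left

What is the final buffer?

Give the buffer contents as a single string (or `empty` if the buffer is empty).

After op 1 (move_right): buffer="eqapl" (len 5), cursors c1@3 c2@5, authorship .....
After op 2 (insert('q')): buffer="eqaqplq" (len 7), cursors c1@4 c2@7, authorship ...1..2
After op 3 (delete): buffer="eqapl" (len 5), cursors c1@3 c2@5, authorship .....
After op 4 (insert('w')): buffer="eqawplw" (len 7), cursors c1@4 c2@7, authorship ...1..2
After op 5 (add_cursor(4)): buffer="eqawplw" (len 7), cursors c1@4 c3@4 c2@7, authorship ...1..2
After op 6 (delete): buffer="eqpl" (len 4), cursors c1@2 c3@2 c2@4, authorship ....
After op 7 (move_left): buffer="eqpl" (len 4), cursors c1@1 c3@1 c2@3, authorship ....

Answer: eqpl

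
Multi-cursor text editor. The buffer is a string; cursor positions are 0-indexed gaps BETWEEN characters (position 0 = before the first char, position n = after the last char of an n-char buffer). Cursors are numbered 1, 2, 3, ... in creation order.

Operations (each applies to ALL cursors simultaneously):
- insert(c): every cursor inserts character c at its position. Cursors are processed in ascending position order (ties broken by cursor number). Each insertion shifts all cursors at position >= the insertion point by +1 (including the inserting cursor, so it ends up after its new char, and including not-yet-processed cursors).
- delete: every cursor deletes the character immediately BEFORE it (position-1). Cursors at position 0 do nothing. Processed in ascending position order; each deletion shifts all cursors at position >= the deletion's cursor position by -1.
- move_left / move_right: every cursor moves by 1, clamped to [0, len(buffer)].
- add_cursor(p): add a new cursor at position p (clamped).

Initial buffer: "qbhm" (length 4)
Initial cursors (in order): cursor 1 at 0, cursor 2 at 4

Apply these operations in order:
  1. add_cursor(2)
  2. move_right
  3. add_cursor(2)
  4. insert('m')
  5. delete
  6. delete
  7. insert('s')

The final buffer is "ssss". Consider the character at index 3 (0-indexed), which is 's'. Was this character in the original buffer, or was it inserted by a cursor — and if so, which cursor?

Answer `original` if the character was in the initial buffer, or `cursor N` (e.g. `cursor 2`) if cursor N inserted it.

Answer: cursor 4

Derivation:
After op 1 (add_cursor(2)): buffer="qbhm" (len 4), cursors c1@0 c3@2 c2@4, authorship ....
After op 2 (move_right): buffer="qbhm" (len 4), cursors c1@1 c3@3 c2@4, authorship ....
After op 3 (add_cursor(2)): buffer="qbhm" (len 4), cursors c1@1 c4@2 c3@3 c2@4, authorship ....
After op 4 (insert('m')): buffer="qmbmhmmm" (len 8), cursors c1@2 c4@4 c3@6 c2@8, authorship .1.4.3.2
After op 5 (delete): buffer="qbhm" (len 4), cursors c1@1 c4@2 c3@3 c2@4, authorship ....
After op 6 (delete): buffer="" (len 0), cursors c1@0 c2@0 c3@0 c4@0, authorship 
After op 7 (insert('s')): buffer="ssss" (len 4), cursors c1@4 c2@4 c3@4 c4@4, authorship 1234
Authorship (.=original, N=cursor N): 1 2 3 4
Index 3: author = 4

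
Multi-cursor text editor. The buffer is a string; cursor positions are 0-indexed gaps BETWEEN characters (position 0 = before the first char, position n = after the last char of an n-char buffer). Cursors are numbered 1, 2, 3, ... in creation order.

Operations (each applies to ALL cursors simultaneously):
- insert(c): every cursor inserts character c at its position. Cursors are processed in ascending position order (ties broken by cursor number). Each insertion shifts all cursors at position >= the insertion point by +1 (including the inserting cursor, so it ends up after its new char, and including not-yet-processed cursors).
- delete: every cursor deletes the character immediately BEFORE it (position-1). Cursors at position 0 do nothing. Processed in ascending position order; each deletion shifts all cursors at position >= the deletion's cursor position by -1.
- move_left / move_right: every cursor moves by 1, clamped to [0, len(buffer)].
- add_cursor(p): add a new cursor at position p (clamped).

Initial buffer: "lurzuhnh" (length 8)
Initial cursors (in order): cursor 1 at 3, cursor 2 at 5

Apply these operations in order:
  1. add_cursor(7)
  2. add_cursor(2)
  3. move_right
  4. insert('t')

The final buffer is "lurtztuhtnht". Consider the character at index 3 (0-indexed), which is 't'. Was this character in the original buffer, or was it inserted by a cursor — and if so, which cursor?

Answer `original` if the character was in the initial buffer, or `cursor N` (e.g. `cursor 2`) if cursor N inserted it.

Answer: cursor 4

Derivation:
After op 1 (add_cursor(7)): buffer="lurzuhnh" (len 8), cursors c1@3 c2@5 c3@7, authorship ........
After op 2 (add_cursor(2)): buffer="lurzuhnh" (len 8), cursors c4@2 c1@3 c2@5 c3@7, authorship ........
After op 3 (move_right): buffer="lurzuhnh" (len 8), cursors c4@3 c1@4 c2@6 c3@8, authorship ........
After op 4 (insert('t')): buffer="lurtztuhtnht" (len 12), cursors c4@4 c1@6 c2@9 c3@12, authorship ...4.1..2..3
Authorship (.=original, N=cursor N): . . . 4 . 1 . . 2 . . 3
Index 3: author = 4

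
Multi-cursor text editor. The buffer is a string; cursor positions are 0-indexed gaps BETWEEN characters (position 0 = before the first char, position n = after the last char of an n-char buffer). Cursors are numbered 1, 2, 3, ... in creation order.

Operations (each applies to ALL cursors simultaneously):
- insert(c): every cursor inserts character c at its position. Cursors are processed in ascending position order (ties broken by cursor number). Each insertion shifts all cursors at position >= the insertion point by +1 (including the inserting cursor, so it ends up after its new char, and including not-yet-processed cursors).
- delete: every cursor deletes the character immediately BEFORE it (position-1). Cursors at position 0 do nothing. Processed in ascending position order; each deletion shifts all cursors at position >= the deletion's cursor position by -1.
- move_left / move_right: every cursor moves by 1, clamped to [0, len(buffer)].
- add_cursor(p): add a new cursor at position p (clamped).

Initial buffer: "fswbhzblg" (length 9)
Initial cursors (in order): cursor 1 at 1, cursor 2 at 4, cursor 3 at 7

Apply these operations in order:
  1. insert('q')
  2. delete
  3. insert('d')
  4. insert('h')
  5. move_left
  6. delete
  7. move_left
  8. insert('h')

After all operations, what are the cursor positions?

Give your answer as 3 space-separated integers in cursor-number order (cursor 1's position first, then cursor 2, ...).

Answer: 1 6 11

Derivation:
After op 1 (insert('q')): buffer="fqswbqhzbqlg" (len 12), cursors c1@2 c2@6 c3@10, authorship .1...2...3..
After op 2 (delete): buffer="fswbhzblg" (len 9), cursors c1@1 c2@4 c3@7, authorship .........
After op 3 (insert('d')): buffer="fdswbdhzbdlg" (len 12), cursors c1@2 c2@6 c3@10, authorship .1...2...3..
After op 4 (insert('h')): buffer="fdhswbdhhzbdhlg" (len 15), cursors c1@3 c2@8 c3@13, authorship .11...22...33..
After op 5 (move_left): buffer="fdhswbdhhzbdhlg" (len 15), cursors c1@2 c2@7 c3@12, authorship .11...22...33..
After op 6 (delete): buffer="fhswbhhzbhlg" (len 12), cursors c1@1 c2@5 c3@9, authorship .1...2...3..
After op 7 (move_left): buffer="fhswbhhzbhlg" (len 12), cursors c1@0 c2@4 c3@8, authorship .1...2...3..
After op 8 (insert('h')): buffer="hfhswhbhhzhbhlg" (len 15), cursors c1@1 c2@6 c3@11, authorship 1.1..2.2..3.3..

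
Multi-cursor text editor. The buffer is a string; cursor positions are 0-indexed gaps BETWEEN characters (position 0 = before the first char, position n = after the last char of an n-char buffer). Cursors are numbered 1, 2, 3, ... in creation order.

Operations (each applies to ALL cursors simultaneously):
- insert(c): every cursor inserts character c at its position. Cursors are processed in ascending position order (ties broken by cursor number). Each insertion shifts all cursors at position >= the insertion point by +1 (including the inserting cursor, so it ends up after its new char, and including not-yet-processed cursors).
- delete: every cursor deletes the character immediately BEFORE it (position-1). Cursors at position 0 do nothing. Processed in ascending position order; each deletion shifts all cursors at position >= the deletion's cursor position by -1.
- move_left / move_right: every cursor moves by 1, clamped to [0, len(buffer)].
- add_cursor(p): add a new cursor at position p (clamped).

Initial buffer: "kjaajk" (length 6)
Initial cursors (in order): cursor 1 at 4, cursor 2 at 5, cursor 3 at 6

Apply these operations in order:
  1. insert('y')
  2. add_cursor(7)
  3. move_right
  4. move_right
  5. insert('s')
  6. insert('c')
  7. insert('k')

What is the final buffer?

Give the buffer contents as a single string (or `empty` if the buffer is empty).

After op 1 (insert('y')): buffer="kjaayjyky" (len 9), cursors c1@5 c2@7 c3@9, authorship ....1.2.3
After op 2 (add_cursor(7)): buffer="kjaayjyky" (len 9), cursors c1@5 c2@7 c4@7 c3@9, authorship ....1.2.3
After op 3 (move_right): buffer="kjaayjyky" (len 9), cursors c1@6 c2@8 c4@8 c3@9, authorship ....1.2.3
After op 4 (move_right): buffer="kjaayjyky" (len 9), cursors c1@7 c2@9 c3@9 c4@9, authorship ....1.2.3
After op 5 (insert('s')): buffer="kjaayjyskysss" (len 13), cursors c1@8 c2@13 c3@13 c4@13, authorship ....1.21.3234
After op 6 (insert('c')): buffer="kjaayjysckysssccc" (len 17), cursors c1@9 c2@17 c3@17 c4@17, authorship ....1.211.3234234
After op 7 (insert('k')): buffer="kjaayjysckkysssccckkk" (len 21), cursors c1@10 c2@21 c3@21 c4@21, authorship ....1.2111.3234234234

Answer: kjaayjysckkysssccckkk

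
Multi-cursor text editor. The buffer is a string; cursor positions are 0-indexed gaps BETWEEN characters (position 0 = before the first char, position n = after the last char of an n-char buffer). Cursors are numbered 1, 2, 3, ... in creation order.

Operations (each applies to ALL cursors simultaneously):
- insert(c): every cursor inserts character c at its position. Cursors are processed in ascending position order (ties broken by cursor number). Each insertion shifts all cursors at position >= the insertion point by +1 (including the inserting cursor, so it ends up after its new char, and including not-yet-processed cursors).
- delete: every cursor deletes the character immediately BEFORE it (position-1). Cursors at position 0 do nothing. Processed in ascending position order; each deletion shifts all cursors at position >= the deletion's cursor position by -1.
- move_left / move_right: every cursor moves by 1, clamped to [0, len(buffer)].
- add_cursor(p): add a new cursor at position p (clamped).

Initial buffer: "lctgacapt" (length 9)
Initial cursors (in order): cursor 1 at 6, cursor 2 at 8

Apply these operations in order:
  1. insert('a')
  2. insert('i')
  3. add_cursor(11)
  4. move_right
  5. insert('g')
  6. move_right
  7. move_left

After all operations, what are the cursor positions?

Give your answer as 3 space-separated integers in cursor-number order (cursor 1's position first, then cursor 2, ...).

Answer: 10 15 14

Derivation:
After op 1 (insert('a')): buffer="lctgacaapat" (len 11), cursors c1@7 c2@10, authorship ......1..2.
After op 2 (insert('i')): buffer="lctgacaiapait" (len 13), cursors c1@8 c2@12, authorship ......11..22.
After op 3 (add_cursor(11)): buffer="lctgacaiapait" (len 13), cursors c1@8 c3@11 c2@12, authorship ......11..22.
After op 4 (move_right): buffer="lctgacaiapait" (len 13), cursors c1@9 c3@12 c2@13, authorship ......11..22.
After op 5 (insert('g')): buffer="lctgacaiagpaigtg" (len 16), cursors c1@10 c3@14 c2@16, authorship ......11.1.223.2
After op 6 (move_right): buffer="lctgacaiagpaigtg" (len 16), cursors c1@11 c3@15 c2@16, authorship ......11.1.223.2
After op 7 (move_left): buffer="lctgacaiagpaigtg" (len 16), cursors c1@10 c3@14 c2@15, authorship ......11.1.223.2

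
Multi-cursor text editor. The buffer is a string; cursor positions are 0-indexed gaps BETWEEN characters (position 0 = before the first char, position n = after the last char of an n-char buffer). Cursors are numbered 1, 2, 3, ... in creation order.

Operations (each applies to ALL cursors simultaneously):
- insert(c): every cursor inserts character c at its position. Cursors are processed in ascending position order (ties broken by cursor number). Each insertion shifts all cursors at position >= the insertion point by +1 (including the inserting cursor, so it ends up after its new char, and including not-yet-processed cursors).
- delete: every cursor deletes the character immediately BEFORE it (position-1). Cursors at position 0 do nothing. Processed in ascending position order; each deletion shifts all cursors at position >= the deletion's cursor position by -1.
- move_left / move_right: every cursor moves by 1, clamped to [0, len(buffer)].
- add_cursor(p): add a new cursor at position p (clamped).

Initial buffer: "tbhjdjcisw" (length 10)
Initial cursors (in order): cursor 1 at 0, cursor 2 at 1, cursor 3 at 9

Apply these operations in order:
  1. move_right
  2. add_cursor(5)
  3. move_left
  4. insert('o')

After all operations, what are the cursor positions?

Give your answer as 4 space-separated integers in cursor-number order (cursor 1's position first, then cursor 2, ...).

Answer: 1 3 13 7

Derivation:
After op 1 (move_right): buffer="tbhjdjcisw" (len 10), cursors c1@1 c2@2 c3@10, authorship ..........
After op 2 (add_cursor(5)): buffer="tbhjdjcisw" (len 10), cursors c1@1 c2@2 c4@5 c3@10, authorship ..........
After op 3 (move_left): buffer="tbhjdjcisw" (len 10), cursors c1@0 c2@1 c4@4 c3@9, authorship ..........
After op 4 (insert('o')): buffer="otobhjodjcisow" (len 14), cursors c1@1 c2@3 c4@7 c3@13, authorship 1.2...4.....3.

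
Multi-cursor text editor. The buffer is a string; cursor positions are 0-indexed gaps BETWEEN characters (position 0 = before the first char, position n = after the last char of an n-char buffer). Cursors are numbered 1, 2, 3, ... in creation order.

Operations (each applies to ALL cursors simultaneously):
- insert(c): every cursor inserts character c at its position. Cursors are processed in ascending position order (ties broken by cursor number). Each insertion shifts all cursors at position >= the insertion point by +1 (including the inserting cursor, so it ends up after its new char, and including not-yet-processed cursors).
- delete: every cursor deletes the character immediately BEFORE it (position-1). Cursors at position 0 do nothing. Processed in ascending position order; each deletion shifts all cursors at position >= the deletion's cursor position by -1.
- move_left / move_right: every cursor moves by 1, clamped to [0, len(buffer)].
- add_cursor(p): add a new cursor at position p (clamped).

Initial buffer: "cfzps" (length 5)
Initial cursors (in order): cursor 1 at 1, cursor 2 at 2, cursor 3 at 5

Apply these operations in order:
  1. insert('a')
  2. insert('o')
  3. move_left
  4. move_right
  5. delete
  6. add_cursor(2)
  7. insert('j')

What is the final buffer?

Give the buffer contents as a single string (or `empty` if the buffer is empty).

Answer: cajjfajzpsaj

Derivation:
After op 1 (insert('a')): buffer="cafazpsa" (len 8), cursors c1@2 c2@4 c3@8, authorship .1.2...3
After op 2 (insert('o')): buffer="caofaozpsao" (len 11), cursors c1@3 c2@6 c3@11, authorship .11.22...33
After op 3 (move_left): buffer="caofaozpsao" (len 11), cursors c1@2 c2@5 c3@10, authorship .11.22...33
After op 4 (move_right): buffer="caofaozpsao" (len 11), cursors c1@3 c2@6 c3@11, authorship .11.22...33
After op 5 (delete): buffer="cafazpsa" (len 8), cursors c1@2 c2@4 c3@8, authorship .1.2...3
After op 6 (add_cursor(2)): buffer="cafazpsa" (len 8), cursors c1@2 c4@2 c2@4 c3@8, authorship .1.2...3
After op 7 (insert('j')): buffer="cajjfajzpsaj" (len 12), cursors c1@4 c4@4 c2@7 c3@12, authorship .114.22...33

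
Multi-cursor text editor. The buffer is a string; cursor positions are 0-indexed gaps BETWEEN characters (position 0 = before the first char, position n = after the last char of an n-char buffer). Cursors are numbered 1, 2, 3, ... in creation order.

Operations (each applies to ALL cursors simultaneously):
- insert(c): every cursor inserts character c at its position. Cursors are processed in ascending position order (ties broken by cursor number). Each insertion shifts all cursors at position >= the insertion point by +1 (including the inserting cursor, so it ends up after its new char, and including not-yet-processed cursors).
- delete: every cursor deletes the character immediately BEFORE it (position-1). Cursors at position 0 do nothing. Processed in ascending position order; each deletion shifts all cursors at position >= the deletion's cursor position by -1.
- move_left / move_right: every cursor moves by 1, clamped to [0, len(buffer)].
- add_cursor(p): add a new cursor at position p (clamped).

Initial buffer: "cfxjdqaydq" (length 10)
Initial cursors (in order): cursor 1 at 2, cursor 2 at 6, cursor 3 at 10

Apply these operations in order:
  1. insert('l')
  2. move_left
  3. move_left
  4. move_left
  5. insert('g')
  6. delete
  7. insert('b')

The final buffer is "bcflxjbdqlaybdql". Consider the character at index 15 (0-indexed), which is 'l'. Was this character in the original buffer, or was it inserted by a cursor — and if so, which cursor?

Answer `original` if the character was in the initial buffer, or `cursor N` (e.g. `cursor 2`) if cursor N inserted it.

Answer: cursor 3

Derivation:
After op 1 (insert('l')): buffer="cflxjdqlaydql" (len 13), cursors c1@3 c2@8 c3@13, authorship ..1....2....3
After op 2 (move_left): buffer="cflxjdqlaydql" (len 13), cursors c1@2 c2@7 c3@12, authorship ..1....2....3
After op 3 (move_left): buffer="cflxjdqlaydql" (len 13), cursors c1@1 c2@6 c3@11, authorship ..1....2....3
After op 4 (move_left): buffer="cflxjdqlaydql" (len 13), cursors c1@0 c2@5 c3@10, authorship ..1....2....3
After op 5 (insert('g')): buffer="gcflxjgdqlaygdql" (len 16), cursors c1@1 c2@7 c3@13, authorship 1..1..2..2..3..3
After op 6 (delete): buffer="cflxjdqlaydql" (len 13), cursors c1@0 c2@5 c3@10, authorship ..1....2....3
After op 7 (insert('b')): buffer="bcflxjbdqlaybdql" (len 16), cursors c1@1 c2@7 c3@13, authorship 1..1..2..2..3..3
Authorship (.=original, N=cursor N): 1 . . 1 . . 2 . . 2 . . 3 . . 3
Index 15: author = 3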